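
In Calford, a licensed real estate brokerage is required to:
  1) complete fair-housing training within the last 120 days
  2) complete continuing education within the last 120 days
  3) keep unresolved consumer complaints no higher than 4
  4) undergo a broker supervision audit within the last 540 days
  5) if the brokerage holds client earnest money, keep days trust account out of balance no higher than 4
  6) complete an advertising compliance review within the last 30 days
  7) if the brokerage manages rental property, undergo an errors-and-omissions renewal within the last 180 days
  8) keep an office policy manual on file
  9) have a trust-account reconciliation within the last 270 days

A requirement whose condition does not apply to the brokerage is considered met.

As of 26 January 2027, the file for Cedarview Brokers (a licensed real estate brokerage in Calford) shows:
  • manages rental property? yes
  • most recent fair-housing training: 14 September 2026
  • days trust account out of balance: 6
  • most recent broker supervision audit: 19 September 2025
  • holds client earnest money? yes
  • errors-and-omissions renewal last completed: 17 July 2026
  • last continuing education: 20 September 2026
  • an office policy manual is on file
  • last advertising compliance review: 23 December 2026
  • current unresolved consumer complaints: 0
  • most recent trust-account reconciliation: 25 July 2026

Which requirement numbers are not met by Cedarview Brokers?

1. fair-housing training 134 days ago vs limit 120 → not met
2. continuing education 128 days ago vs limit 120 → not met
3. unresolved consumer complaints 0 ≤ 4 → met
4. broker supervision audit 494 days ago vs limit 540 → met
5. condition 'holds client earnest money' holds; days trust account out of balance 6 > 4 → not met
6. advertising compliance review 34 days ago vs limit 30 → not met
7. condition 'manages rental property' holds; errors-and-omissions renewal 193 days ago vs limit 180 → not met
8. office policy manual present → met
9. trust-account reconciliation 185 days ago vs limit 270 → met
Not met: 1, 2, 5, 6, 7

1, 2, 5, 6, 7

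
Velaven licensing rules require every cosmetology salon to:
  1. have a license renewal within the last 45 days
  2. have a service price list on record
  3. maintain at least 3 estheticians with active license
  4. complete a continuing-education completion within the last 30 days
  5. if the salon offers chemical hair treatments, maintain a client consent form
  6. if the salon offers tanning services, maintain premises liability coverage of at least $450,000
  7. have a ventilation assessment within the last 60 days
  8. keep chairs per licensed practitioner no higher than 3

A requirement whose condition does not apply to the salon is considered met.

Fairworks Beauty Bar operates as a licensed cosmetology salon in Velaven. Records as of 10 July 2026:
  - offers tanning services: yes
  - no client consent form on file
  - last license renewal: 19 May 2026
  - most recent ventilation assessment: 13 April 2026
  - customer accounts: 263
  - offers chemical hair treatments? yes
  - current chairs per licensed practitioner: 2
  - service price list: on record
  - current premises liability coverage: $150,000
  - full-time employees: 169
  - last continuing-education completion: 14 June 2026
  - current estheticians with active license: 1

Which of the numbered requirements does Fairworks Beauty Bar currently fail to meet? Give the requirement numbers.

1. license renewal 52 days ago vs limit 45 → not met
2. service price list present → met
3. estheticians with active license 1 < 3 → not met
4. continuing-education completion 26 days ago vs limit 30 → met
5. condition 'offers chemical hair treatments' holds; client consent form absent → not met
6. condition 'offers tanning services' holds; premises liability coverage $150,000 < $450,000 → not met
7. ventilation assessment 88 days ago vs limit 60 → not met
8. chairs per licensed practitioner 2 ≤ 3 → met
Not met: 1, 3, 5, 6, 7

1, 3, 5, 6, 7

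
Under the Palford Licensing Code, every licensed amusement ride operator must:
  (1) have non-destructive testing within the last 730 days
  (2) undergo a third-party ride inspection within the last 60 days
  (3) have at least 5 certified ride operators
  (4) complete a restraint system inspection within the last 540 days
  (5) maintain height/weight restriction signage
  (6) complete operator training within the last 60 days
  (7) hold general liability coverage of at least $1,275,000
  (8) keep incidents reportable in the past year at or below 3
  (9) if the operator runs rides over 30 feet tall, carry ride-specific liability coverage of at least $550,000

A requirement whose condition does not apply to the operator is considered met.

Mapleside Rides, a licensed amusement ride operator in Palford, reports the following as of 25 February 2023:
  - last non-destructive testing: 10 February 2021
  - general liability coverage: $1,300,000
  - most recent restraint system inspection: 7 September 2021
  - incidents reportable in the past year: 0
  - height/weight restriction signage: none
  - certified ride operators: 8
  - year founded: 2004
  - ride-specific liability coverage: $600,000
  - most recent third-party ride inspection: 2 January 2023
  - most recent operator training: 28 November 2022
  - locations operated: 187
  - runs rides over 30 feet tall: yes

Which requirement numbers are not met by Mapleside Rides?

1, 5, 6

1. non-destructive testing 745 days ago vs limit 730 → not met
2. third-party ride inspection 54 days ago vs limit 60 → met
3. certified ride operators 8 ≥ 5 → met
4. restraint system inspection 536 days ago vs limit 540 → met
5. height/weight restriction signage absent → not met
6. operator training 89 days ago vs limit 60 → not met
7. general liability coverage $1,300,000 ≥ $1,275,000 → met
8. incidents reportable in the past year 0 ≤ 3 → met
9. condition 'runs rides over 30 feet tall' holds; ride-specific liability coverage $600,000 ≥ $550,000 → met
Not met: 1, 5, 6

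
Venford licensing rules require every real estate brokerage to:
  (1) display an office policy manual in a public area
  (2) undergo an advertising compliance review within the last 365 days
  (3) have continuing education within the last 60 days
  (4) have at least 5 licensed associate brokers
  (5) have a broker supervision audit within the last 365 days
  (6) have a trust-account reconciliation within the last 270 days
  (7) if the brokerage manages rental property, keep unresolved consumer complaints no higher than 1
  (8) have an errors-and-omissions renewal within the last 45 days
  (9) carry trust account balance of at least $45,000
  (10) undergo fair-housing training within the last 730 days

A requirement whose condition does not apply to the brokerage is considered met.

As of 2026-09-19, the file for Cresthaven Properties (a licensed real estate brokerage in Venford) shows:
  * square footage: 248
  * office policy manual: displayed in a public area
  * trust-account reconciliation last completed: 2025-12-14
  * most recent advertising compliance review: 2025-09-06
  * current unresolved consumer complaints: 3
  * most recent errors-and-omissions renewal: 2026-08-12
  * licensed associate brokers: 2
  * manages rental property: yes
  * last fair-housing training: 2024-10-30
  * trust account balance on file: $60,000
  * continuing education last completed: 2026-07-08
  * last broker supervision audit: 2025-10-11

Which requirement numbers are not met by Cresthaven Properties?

2, 3, 4, 6, 7

1. office policy manual present → met
2. advertising compliance review 378 days ago vs limit 365 → not met
3. continuing education 73 days ago vs limit 60 → not met
4. licensed associate brokers 2 < 5 → not met
5. broker supervision audit 343 days ago vs limit 365 → met
6. trust-account reconciliation 279 days ago vs limit 270 → not met
7. condition 'manages rental property' holds; unresolved consumer complaints 3 > 1 → not met
8. errors-and-omissions renewal 38 days ago vs limit 45 → met
9. trust account balance $60,000 ≥ $45,000 → met
10. fair-housing training 689 days ago vs limit 730 → met
Not met: 2, 3, 4, 6, 7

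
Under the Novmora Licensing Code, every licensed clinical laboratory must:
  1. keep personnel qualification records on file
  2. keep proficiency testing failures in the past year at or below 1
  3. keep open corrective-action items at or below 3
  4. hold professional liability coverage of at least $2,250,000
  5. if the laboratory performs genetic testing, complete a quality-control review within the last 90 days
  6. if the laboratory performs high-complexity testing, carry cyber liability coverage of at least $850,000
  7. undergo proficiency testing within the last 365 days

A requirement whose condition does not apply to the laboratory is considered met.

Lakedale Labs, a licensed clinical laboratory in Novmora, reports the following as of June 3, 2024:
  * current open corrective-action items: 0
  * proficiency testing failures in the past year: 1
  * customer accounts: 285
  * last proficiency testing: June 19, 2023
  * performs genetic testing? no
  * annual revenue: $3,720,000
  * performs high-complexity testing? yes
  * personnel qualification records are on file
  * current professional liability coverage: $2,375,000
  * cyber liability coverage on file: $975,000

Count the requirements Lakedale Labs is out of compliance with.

0

1. personnel qualification records present → met
2. proficiency testing failures in the past year 1 ≤ 1 → met
3. open corrective-action items 0 ≤ 3 → met
4. professional liability coverage $2,375,000 ≥ $2,250,000 → met
5. condition 'performs genetic testing' does not hold → requirement n/a → met
6. condition 'performs high-complexity testing' holds; cyber liability coverage $975,000 ≥ $850,000 → met
7. proficiency testing 350 days ago vs limit 365 → met
Not met: 0 of 7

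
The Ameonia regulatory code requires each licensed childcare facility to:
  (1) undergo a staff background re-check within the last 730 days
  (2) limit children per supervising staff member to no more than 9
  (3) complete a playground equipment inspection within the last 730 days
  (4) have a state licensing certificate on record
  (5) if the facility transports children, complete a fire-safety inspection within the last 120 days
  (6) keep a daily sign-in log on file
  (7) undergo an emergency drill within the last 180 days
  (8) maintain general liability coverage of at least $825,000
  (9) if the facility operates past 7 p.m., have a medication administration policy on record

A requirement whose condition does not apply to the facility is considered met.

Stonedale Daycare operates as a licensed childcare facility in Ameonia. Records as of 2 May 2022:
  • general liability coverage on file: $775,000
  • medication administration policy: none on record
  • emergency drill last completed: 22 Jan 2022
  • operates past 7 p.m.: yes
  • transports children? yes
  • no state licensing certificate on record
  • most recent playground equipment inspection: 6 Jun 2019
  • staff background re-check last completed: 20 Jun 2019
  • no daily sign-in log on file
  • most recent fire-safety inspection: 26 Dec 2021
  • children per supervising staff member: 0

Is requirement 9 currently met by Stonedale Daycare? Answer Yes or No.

9. condition 'operates past 7 p.m.' holds; medication administration policy absent → not met

No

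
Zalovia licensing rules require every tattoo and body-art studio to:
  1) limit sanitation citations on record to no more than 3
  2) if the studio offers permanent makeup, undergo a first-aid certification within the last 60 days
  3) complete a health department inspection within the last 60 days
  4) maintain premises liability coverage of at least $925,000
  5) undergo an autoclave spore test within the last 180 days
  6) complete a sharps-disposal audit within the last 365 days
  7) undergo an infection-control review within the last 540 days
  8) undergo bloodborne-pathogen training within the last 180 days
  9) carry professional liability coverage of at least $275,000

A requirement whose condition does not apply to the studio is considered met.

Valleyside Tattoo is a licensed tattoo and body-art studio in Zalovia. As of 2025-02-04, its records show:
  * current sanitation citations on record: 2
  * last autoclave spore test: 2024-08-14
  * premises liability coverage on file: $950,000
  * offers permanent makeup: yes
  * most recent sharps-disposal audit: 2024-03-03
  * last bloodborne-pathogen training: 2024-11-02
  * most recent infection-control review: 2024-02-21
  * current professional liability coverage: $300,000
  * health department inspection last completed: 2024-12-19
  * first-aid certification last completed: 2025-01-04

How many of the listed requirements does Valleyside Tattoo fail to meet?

1. sanitation citations on record 2 ≤ 3 → met
2. condition 'offers permanent makeup' holds; first-aid certification 31 days ago vs limit 60 → met
3. health department inspection 47 days ago vs limit 60 → met
4. premises liability coverage $950,000 ≥ $925,000 → met
5. autoclave spore test 174 days ago vs limit 180 → met
6. sharps-disposal audit 338 days ago vs limit 365 → met
7. infection-control review 349 days ago vs limit 540 → met
8. bloodborne-pathogen training 94 days ago vs limit 180 → met
9. professional liability coverage $300,000 ≥ $275,000 → met
Not met: 0 of 9

0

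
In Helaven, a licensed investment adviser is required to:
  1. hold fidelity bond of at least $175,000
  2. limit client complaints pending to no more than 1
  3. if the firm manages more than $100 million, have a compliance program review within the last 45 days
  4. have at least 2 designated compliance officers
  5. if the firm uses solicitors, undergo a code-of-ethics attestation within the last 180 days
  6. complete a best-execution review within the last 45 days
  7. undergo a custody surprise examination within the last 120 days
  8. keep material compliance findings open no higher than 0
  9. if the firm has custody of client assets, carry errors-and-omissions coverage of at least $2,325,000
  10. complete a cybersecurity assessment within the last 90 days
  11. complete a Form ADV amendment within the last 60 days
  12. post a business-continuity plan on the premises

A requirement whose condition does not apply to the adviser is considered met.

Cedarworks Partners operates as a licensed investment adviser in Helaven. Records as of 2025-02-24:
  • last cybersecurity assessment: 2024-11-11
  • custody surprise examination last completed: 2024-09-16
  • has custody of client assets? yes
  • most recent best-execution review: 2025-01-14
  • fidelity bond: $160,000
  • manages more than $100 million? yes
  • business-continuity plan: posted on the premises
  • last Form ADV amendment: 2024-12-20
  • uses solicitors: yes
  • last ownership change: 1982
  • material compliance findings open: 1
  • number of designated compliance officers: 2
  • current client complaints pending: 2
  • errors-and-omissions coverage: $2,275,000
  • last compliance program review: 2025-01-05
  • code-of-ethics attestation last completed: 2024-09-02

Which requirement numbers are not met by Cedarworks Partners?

1. fidelity bond $160,000 < $175,000 → not met
2. client complaints pending 2 > 1 → not met
3. condition 'manages more than $100 million' holds; compliance program review 50 days ago vs limit 45 → not met
4. designated compliance officers 2 ≥ 2 → met
5. condition 'uses solicitors' holds; code-of-ethics attestation 175 days ago vs limit 180 → met
6. best-execution review 41 days ago vs limit 45 → met
7. custody surprise examination 161 days ago vs limit 120 → not met
8. material compliance findings open 1 > 0 → not met
9. condition 'has custody of client assets' holds; errors-and-omissions coverage $2,275,000 < $2,325,000 → not met
10. cybersecurity assessment 105 days ago vs limit 90 → not met
11. Form ADV amendment 66 days ago vs limit 60 → not met
12. business-continuity plan present → met
Not met: 1, 2, 3, 7, 8, 9, 10, 11

1, 2, 3, 7, 8, 9, 10, 11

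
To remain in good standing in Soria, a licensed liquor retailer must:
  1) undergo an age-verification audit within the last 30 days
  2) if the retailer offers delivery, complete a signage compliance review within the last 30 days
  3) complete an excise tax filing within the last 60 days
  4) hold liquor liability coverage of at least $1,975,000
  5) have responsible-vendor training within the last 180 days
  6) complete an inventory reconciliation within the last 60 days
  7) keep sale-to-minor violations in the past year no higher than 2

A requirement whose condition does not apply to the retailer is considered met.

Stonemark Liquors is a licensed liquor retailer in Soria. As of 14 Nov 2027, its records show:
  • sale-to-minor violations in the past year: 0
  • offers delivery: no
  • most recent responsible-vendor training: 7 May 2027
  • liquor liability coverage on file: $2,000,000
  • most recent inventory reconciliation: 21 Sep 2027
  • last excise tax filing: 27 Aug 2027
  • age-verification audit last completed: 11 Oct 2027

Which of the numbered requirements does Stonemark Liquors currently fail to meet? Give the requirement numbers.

1. age-verification audit 34 days ago vs limit 30 → not met
2. condition 'offers delivery' does not hold → requirement n/a → met
3. excise tax filing 79 days ago vs limit 60 → not met
4. liquor liability coverage $2,000,000 ≥ $1,975,000 → met
5. responsible-vendor training 191 days ago vs limit 180 → not met
6. inventory reconciliation 54 days ago vs limit 60 → met
7. sale-to-minor violations in the past year 0 ≤ 2 → met
Not met: 1, 3, 5

1, 3, 5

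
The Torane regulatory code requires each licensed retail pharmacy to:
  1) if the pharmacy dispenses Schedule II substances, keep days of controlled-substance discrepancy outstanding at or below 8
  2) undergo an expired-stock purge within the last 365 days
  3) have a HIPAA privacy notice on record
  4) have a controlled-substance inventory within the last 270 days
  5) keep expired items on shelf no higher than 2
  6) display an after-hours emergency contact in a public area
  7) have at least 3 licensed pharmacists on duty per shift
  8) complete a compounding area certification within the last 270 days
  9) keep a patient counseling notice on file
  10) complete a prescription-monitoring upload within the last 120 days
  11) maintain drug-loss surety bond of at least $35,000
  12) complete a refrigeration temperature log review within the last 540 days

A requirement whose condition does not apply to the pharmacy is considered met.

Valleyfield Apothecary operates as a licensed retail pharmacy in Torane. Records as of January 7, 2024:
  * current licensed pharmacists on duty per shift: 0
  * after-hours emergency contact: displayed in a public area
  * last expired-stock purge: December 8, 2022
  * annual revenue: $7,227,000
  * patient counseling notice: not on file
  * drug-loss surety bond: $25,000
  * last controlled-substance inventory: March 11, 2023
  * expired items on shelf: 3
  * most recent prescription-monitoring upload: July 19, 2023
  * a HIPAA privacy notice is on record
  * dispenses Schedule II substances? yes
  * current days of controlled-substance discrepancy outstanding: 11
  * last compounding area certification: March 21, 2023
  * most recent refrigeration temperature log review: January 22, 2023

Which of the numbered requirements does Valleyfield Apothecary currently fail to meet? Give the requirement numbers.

1. condition 'dispenses Schedule II substances' holds; days of controlled-substance discrepancy outstanding 11 > 8 → not met
2. expired-stock purge 395 days ago vs limit 365 → not met
3. HIPAA privacy notice present → met
4. controlled-substance inventory 302 days ago vs limit 270 → not met
5. expired items on shelf 3 > 2 → not met
6. after-hours emergency contact present → met
7. licensed pharmacists on duty per shift 0 < 3 → not met
8. compounding area certification 292 days ago vs limit 270 → not met
9. patient counseling notice absent → not met
10. prescription-monitoring upload 172 days ago vs limit 120 → not met
11. drug-loss surety bond $25,000 < $35,000 → not met
12. refrigeration temperature log review 350 days ago vs limit 540 → met
Not met: 1, 2, 4, 5, 7, 8, 9, 10, 11

1, 2, 4, 5, 7, 8, 9, 10, 11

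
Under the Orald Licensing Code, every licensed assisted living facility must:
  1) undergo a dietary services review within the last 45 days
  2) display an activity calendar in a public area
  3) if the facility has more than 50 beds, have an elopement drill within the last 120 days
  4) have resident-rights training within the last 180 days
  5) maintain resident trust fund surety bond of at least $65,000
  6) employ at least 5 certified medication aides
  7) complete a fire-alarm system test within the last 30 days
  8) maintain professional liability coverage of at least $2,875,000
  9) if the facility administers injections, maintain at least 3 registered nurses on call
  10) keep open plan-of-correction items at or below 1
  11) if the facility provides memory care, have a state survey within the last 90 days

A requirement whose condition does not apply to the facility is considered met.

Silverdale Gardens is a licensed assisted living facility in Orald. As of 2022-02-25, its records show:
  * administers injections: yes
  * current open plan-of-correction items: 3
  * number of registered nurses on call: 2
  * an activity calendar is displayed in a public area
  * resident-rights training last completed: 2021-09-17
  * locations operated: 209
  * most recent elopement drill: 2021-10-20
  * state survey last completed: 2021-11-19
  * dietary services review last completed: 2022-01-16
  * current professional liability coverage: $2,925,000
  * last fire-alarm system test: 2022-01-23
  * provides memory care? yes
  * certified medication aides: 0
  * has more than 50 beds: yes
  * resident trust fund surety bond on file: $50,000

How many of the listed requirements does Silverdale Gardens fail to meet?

1. dietary services review 40 days ago vs limit 45 → met
2. activity calendar present → met
3. condition 'has more than 50 beds' holds; elopement drill 128 days ago vs limit 120 → not met
4. resident-rights training 161 days ago vs limit 180 → met
5. resident trust fund surety bond $50,000 < $65,000 → not met
6. certified medication aides 0 < 5 → not met
7. fire-alarm system test 33 days ago vs limit 30 → not met
8. professional liability coverage $2,925,000 ≥ $2,875,000 → met
9. condition 'administers injections' holds; registered nurses on call 2 < 3 → not met
10. open plan-of-correction items 3 > 1 → not met
11. condition 'provides memory care' holds; state survey 98 days ago vs limit 90 → not met
Not met: 7 of 11

7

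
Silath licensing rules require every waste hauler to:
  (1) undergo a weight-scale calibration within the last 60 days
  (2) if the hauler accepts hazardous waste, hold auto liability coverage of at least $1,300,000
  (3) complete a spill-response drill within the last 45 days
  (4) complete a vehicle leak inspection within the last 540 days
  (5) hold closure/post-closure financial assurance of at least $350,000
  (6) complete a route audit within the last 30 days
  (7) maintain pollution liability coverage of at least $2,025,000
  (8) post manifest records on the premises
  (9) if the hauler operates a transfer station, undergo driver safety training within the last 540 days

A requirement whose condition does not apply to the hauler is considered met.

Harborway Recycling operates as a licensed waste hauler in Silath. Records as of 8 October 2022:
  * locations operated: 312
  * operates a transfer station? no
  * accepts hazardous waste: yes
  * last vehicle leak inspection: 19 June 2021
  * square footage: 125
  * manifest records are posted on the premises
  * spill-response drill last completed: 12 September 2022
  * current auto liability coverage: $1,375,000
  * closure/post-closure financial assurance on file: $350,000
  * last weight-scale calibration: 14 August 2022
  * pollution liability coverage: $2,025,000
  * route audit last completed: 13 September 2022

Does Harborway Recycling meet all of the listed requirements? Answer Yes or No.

Yes

1. weight-scale calibration 55 days ago vs limit 60 → met
2. condition 'accepts hazardous waste' holds; auto liability coverage $1,375,000 ≥ $1,300,000 → met
3. spill-response drill 26 days ago vs limit 45 → met
4. vehicle leak inspection 476 days ago vs limit 540 → met
5. closure/post-closure financial assurance $350,000 ≥ $350,000 → met
6. route audit 25 days ago vs limit 30 → met
7. pollution liability coverage $2,025,000 ≥ $2,025,000 → met
8. manifest records present → met
9. condition 'operates a transfer station' does not hold → requirement n/a → met
All met.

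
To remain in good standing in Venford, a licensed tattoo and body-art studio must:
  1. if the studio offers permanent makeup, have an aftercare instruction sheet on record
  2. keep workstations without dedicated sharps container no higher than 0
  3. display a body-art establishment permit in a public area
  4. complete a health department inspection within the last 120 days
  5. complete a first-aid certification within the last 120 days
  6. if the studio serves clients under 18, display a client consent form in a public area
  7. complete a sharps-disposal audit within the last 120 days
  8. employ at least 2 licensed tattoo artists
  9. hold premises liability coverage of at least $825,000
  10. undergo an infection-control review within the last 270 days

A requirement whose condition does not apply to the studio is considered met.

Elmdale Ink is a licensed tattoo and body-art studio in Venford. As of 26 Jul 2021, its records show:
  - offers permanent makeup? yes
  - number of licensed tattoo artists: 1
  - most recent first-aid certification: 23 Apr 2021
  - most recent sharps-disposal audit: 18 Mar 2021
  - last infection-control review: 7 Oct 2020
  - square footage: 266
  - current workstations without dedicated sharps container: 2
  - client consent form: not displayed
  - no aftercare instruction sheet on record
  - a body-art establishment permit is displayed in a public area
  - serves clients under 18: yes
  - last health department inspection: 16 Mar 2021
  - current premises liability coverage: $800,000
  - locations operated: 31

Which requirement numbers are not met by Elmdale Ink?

1, 2, 4, 6, 7, 8, 9, 10

1. condition 'offers permanent makeup' holds; aftercare instruction sheet absent → not met
2. workstations without dedicated sharps container 2 > 0 → not met
3. body-art establishment permit present → met
4. health department inspection 132 days ago vs limit 120 → not met
5. first-aid certification 94 days ago vs limit 120 → met
6. condition 'serves clients under 18' holds; client consent form absent → not met
7. sharps-disposal audit 130 days ago vs limit 120 → not met
8. licensed tattoo artists 1 < 2 → not met
9. premises liability coverage $800,000 < $825,000 → not met
10. infection-control review 292 days ago vs limit 270 → not met
Not met: 1, 2, 4, 6, 7, 8, 9, 10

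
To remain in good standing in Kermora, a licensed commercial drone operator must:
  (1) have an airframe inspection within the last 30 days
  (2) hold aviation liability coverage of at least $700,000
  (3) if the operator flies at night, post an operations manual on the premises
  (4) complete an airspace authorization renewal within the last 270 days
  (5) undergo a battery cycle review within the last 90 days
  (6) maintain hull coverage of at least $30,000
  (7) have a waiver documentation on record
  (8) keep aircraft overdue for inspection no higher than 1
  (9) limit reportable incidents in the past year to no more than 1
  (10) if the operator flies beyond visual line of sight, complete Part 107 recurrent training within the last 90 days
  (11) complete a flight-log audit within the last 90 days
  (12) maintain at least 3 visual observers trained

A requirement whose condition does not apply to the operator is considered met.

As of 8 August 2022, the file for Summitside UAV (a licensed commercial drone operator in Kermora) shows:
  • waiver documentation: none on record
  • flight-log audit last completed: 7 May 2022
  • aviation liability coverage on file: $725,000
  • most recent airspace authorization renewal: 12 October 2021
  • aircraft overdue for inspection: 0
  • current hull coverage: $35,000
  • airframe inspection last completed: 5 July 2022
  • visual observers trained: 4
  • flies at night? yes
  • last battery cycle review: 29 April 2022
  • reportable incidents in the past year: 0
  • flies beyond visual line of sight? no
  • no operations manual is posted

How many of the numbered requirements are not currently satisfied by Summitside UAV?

6

1. airframe inspection 34 days ago vs limit 30 → not met
2. aviation liability coverage $725,000 ≥ $700,000 → met
3. condition 'flies at night' holds; operations manual absent → not met
4. airspace authorization renewal 300 days ago vs limit 270 → not met
5. battery cycle review 101 days ago vs limit 90 → not met
6. hull coverage $35,000 ≥ $30,000 → met
7. waiver documentation absent → not met
8. aircraft overdue for inspection 0 ≤ 1 → met
9. reportable incidents in the past year 0 ≤ 1 → met
10. condition 'flies beyond visual line of sight' does not hold → requirement n/a → met
11. flight-log audit 93 days ago vs limit 90 → not met
12. visual observers trained 4 ≥ 3 → met
Not met: 6 of 12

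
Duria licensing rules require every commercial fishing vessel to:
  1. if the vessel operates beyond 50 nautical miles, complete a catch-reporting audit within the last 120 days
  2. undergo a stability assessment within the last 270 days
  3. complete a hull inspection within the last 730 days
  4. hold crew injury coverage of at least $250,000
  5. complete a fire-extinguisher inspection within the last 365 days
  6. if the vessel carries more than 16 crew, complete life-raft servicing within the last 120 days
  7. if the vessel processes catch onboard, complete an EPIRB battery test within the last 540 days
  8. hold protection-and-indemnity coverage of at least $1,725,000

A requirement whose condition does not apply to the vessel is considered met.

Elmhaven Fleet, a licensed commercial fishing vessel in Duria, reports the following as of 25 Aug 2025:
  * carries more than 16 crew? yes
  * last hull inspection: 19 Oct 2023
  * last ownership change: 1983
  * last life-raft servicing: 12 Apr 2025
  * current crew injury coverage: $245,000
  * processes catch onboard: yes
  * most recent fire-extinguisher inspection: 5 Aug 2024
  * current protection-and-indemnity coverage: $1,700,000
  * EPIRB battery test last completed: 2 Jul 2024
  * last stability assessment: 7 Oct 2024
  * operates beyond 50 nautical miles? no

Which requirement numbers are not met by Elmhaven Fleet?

2, 4, 5, 6, 8

1. condition 'operates beyond 50 nautical miles' does not hold → requirement n/a → met
2. stability assessment 322 days ago vs limit 270 → not met
3. hull inspection 676 days ago vs limit 730 → met
4. crew injury coverage $245,000 < $250,000 → not met
5. fire-extinguisher inspection 385 days ago vs limit 365 → not met
6. condition 'carries more than 16 crew' holds; life-raft servicing 135 days ago vs limit 120 → not met
7. condition 'processes catch onboard' holds; EPIRB battery test 419 days ago vs limit 540 → met
8. protection-and-indemnity coverage $1,700,000 < $1,725,000 → not met
Not met: 2, 4, 5, 6, 8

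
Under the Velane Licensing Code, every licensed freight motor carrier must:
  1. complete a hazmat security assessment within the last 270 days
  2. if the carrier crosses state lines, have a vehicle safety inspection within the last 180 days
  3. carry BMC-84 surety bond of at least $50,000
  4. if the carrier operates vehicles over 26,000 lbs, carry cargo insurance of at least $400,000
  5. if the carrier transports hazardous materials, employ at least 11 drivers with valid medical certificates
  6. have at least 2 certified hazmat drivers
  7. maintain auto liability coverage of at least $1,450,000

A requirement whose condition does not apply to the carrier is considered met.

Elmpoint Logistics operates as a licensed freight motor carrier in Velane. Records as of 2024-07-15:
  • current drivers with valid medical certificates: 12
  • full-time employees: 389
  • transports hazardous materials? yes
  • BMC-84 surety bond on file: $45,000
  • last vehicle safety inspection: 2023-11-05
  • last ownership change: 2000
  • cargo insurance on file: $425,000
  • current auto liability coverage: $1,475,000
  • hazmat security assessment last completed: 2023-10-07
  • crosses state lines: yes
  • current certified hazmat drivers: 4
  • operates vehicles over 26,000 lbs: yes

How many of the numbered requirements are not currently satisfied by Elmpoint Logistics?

3

1. hazmat security assessment 282 days ago vs limit 270 → not met
2. condition 'crosses state lines' holds; vehicle safety inspection 253 days ago vs limit 180 → not met
3. BMC-84 surety bond $45,000 < $50,000 → not met
4. condition 'operates vehicles over 26,000 lbs' holds; cargo insurance $425,000 ≥ $400,000 → met
5. condition 'transports hazardous materials' holds; drivers with valid medical certificates 12 ≥ 11 → met
6. certified hazmat drivers 4 ≥ 2 → met
7. auto liability coverage $1,475,000 ≥ $1,450,000 → met
Not met: 3 of 7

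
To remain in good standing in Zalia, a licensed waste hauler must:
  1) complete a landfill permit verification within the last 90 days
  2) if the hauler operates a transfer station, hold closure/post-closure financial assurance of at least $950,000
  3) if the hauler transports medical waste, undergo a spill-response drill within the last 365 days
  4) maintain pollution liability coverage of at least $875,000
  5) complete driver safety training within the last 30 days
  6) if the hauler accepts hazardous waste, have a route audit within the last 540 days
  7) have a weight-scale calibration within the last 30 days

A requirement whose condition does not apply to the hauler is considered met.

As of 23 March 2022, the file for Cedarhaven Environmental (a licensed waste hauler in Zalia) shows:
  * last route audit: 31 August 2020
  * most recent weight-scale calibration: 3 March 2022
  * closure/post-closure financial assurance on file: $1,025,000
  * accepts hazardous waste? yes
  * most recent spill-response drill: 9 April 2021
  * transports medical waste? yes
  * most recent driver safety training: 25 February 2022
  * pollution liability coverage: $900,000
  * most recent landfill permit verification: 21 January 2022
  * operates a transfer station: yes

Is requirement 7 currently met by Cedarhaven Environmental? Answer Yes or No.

7. weight-scale calibration 20 days ago vs limit 30 → met

Yes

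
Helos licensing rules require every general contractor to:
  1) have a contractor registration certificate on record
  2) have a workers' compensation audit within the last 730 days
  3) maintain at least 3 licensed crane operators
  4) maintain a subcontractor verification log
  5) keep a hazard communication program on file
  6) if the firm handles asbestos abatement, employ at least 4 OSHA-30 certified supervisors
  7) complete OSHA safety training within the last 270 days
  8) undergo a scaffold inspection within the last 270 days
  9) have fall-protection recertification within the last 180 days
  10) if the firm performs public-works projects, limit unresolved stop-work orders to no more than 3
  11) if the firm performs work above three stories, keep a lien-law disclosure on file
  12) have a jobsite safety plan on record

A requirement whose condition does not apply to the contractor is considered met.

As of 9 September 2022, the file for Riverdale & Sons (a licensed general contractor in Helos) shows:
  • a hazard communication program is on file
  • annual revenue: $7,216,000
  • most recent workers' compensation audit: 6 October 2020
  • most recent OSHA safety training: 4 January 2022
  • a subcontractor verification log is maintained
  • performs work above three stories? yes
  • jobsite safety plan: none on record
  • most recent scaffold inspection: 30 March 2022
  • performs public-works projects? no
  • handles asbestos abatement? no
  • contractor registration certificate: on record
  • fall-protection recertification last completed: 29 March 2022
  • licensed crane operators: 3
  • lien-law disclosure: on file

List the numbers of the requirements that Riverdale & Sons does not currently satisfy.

12

1. contractor registration certificate present → met
2. workers' compensation audit 703 days ago vs limit 730 → met
3. licensed crane operators 3 ≥ 3 → met
4. subcontractor verification log present → met
5. hazard communication program present → met
6. condition 'handles asbestos abatement' does not hold → requirement n/a → met
7. OSHA safety training 248 days ago vs limit 270 → met
8. scaffold inspection 163 days ago vs limit 270 → met
9. fall-protection recertification 164 days ago vs limit 180 → met
10. condition 'performs public-works projects' does not hold → requirement n/a → met
11. condition 'performs work above three stories' holds; lien-law disclosure present → met
12. jobsite safety plan absent → not met
Not met: 12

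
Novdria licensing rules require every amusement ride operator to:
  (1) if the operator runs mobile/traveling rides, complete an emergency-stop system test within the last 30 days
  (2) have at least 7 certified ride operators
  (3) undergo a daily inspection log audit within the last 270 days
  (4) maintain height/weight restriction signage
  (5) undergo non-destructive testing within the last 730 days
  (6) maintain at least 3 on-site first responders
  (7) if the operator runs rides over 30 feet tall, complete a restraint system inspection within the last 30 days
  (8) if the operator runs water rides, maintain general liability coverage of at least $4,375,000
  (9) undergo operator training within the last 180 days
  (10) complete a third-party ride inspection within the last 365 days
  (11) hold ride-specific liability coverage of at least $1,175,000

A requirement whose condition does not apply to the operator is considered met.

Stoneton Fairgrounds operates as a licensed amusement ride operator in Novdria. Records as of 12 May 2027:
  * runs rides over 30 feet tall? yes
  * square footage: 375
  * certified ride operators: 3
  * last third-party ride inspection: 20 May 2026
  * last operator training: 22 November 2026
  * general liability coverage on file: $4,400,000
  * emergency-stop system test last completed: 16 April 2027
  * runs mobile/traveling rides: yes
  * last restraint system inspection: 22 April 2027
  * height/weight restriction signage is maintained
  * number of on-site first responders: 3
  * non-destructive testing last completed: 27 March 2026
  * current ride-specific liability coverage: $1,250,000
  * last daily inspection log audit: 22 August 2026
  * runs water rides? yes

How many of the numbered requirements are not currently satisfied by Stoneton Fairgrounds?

1. condition 'runs mobile/traveling rides' holds; emergency-stop system test 26 days ago vs limit 30 → met
2. certified ride operators 3 < 7 → not met
3. daily inspection log audit 263 days ago vs limit 270 → met
4. height/weight restriction signage present → met
5. non-destructive testing 411 days ago vs limit 730 → met
6. on-site first responders 3 ≥ 3 → met
7. condition 'runs rides over 30 feet tall' holds; restraint system inspection 20 days ago vs limit 30 → met
8. condition 'runs water rides' holds; general liability coverage $4,400,000 ≥ $4,375,000 → met
9. operator training 171 days ago vs limit 180 → met
10. third-party ride inspection 357 days ago vs limit 365 → met
11. ride-specific liability coverage $1,250,000 ≥ $1,175,000 → met
Not met: 1 of 11

1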